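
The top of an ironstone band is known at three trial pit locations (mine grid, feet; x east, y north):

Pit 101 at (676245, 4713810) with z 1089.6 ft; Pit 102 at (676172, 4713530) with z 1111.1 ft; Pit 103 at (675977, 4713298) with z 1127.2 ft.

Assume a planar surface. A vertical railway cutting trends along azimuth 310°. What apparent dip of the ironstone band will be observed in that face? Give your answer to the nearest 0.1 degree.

3.5°

Two edge vectors: Pit 101→Pit 102 = (-73, -280, 21.5), Pit 101→Pit 103 = (-268, -512, 37.6).
Normal n = (Pit 101→Pit 102) × (Pit 101→Pit 103) = (480, -3017.2, -37664).
So ∂z/∂x = −n_x/n_z = 0.01274 and ∂z/∂y = −n_y/n_z = −0.08011.
Unit vector along 310° is (sin 310°, cos 310°) = (-0.7660, 0.6428).
Slope in that direction = a·(-0.7660) + b·(0.6428) = −0.06126.
Apparent dip = arctan|0.06126| = 3.5° (true dip is 4.6°, so apparent ≤ true as expected).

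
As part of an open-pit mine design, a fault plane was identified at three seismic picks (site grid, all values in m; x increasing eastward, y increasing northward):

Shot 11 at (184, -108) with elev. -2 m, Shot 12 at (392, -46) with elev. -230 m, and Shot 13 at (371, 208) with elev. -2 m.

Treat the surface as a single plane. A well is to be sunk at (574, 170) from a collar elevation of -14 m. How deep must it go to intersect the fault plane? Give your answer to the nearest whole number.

288 m

Let the plane be z = a·x + b·y + c.
Shot 12−Shot 11: 208a + 62b = −228;  Shot 13−Shot 11: 187a + 316b = 0.
Solving gives a = −1.33092, b = 0.78760.
Then c = -2 − a·184 − b·-108 = 327.95.
At (574, 170): z_contact = −763.9 + 133.9 + 327.95 = -302.1 m.
Depth below ground = -14 − (-302.1) = 288 m.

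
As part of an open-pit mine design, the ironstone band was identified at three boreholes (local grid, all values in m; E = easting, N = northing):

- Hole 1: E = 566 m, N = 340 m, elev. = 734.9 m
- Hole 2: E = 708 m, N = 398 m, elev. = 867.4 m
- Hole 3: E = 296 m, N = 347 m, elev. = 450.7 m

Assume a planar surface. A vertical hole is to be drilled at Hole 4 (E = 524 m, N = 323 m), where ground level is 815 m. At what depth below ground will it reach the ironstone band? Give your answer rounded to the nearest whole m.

119 m

Two edge vectors: Hole 1→Hole 2 = (142, 58, 132.5), Hole 1→Hole 3 = (-270, 7, -284.2).
Normal n = (Hole 1→Hole 2) × (Hole 1→Hole 3) = (-17411.1, 4581.4, 16654).
So ∂z/∂E = −n_x/n_z = 1.04546 and ∂z/∂N = −n_y/n_z = −0.27509.
Intercept c from Hole 1: 734.9 − 591.73 + 93.53 = 236.70.
At (524, 323): z_contact = 547.8 − 88.9 + 236.70 = 695.7 m.
Depth below ground = 815 − 695.7 = 119 m.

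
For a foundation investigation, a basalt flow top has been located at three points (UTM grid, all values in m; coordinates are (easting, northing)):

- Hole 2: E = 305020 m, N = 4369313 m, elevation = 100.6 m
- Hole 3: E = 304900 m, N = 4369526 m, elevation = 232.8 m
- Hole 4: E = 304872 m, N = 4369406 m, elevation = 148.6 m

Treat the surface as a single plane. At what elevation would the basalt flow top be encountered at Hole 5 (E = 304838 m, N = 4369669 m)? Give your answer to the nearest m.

Let the plane be z = a·E + b·N + c.
Hole 3−Hole 2: −120a + 213b = 132.2;  Hole 4−Hole 2: −148a + 93b = 48.
Solving gives a = 0.10167943, b = 0.67794147.
Then c = 100.6 − a·305020 − b·4369313 = −2993052.12.
At (304838, 4369669): z = 30995.8 + 2962379.8 − 2993052.12 = 323.4 m.

323 m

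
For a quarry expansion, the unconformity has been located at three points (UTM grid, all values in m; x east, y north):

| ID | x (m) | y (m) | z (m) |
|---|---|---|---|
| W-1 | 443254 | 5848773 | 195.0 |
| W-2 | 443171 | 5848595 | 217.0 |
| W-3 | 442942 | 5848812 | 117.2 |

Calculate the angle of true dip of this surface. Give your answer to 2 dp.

17.57°

Two edge vectors: W-1→W-2 = (-83, -178, 22), W-1→W-3 = (-312, 39, -77.8).
Normal n = (W-1→W-2) × (W-1→W-3) = (12990.4, -13321.4, -58773).
So ∂z/∂x = −n_x/n_z = 0.22103 and ∂z/∂y = −n_y/n_z = −0.22666.
Gradient magnitude |∇z| = √(a² + b²) = √(0.04885 + 0.05137) = 0.31659.
True dip = arctan(0.31659) = 17.57°, dipping toward NW (azimuth ≈ 316°).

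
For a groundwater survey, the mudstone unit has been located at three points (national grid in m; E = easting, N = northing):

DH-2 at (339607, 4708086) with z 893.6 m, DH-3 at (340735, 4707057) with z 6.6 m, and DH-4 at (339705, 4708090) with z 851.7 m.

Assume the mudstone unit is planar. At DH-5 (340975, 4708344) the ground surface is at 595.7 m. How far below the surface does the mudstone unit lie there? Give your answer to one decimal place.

210.9 m

Let the plane be z = a·E + b·N + c.
DH-3−DH-2: 1128a − 1029b = −887;  DH-4−DH-2: 98a + 4b = −41.9.
Solving gives a = −0.442917212, b = 0.376471705.
Then c = 893.6 − a·339607 − b·4708086 = −1621149.78.
At (340975, 4708344): z_contact = −151023.70 + 1772558.29 − 1621149.78 = 384.82 m.
Depth below ground = 595.7 − 384.82 = 210.9 m.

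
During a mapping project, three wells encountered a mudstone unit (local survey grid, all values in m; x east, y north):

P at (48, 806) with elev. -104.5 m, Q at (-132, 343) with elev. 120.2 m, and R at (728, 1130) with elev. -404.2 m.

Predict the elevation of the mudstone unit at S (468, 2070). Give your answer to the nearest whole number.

Two edge vectors: P→Q = (-180, -463, 224.7), P→R = (680, 324, -299.7).
Normal n = (P→Q) × (P→R) = (65958.3, 98850, 256520).
So ∂z/∂x = −n_x/n_z = −0.25713 and ∂z/∂y = −n_y/n_z = −0.38535.
Intercept c from P: -104.5 + 12.34 + 310.59 = 218.43.
At (468, 2070): z = −120.3 − 797.7 + 218.43 = -699.6 m.

-700 m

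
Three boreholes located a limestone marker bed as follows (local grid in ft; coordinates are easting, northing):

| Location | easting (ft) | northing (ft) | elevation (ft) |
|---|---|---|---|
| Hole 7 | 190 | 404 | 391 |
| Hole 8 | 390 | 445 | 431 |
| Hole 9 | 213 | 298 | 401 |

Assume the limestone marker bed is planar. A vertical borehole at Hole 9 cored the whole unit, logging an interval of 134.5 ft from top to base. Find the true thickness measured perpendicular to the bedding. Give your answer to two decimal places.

131.48 ft

Two edge vectors: Hole 7→Hole 8 = (200, 41, 40), Hole 7→Hole 9 = (23, -106, 10).
Normal n = (Hole 7→Hole 8) × (Hole 7→Hole 9) = (4650, -1080, -22143).
So ∂z/∂easting = −n_x/n_z = 0.21000 and ∂z/∂northing = −n_y/n_z = −0.04877.
|∇z| = √(a²+b²) = 0.21559, so dip δ = arctan(0.21559) = 12.17°.
True thickness = vertical thickness × cos δ = 134.5 × cos 12.17° = 131.48 ft.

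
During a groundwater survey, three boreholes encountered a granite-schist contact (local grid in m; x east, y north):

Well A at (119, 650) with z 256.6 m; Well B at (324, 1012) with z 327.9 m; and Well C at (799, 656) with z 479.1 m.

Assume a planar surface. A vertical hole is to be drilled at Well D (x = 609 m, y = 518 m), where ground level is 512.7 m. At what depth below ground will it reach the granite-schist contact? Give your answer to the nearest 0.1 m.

Let the plane be z = a·x + b·y + c.
Well B−Well A: 205a + 362b = 71.3;  Well C−Well A: 680a + 6b = 222.5.
Solving gives a = 0.327102, b = 0.011724.
Then c = 256.6 − a·119 − b·650 = 210.05.
At (609, 518): z_contact = 199.21 + 6.07 + 210.05 = 415.33 m.
Depth below ground = 512.7 − 415.33 = 97.4 m.

97.4 m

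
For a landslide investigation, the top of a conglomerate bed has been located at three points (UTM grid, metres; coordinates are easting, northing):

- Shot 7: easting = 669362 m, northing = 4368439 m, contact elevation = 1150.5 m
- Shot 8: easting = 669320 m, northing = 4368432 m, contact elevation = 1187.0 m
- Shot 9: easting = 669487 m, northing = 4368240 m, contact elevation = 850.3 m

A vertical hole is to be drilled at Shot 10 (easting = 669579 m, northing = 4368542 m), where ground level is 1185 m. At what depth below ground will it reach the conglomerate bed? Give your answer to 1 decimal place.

164.8 m

Two edge vectors: Shot 7→Shot 8 = (-42, -7, 36.5), Shot 7→Shot 9 = (125, -199, -300.2).
Normal n = (Shot 7→Shot 8) × (Shot 7→Shot 9) = (9364.9, -8045.9, 9233).
So ∂z/∂easting = −n_x/n_z = −1.014285714 and ∂z/∂northing = −n_y/n_z = 0.871428571.
Intercept c from Shot 7: 1150.5 + 678924.31 − 3806782.56 = −3126707.74.
At (669579, 4368542): z_contact = −679144.41 + 3806872.31 − 3126707.74 = 1020.16 m.
Depth below ground = 1185 − 1020.16 = 164.8 m.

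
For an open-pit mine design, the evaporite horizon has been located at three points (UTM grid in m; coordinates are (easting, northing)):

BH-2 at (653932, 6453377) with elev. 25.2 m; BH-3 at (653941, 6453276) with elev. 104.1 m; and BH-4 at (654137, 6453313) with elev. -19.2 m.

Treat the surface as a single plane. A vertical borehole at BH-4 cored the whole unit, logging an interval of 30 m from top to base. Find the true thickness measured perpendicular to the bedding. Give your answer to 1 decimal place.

Let the plane be z = a·E + b·N + c.
BH-3−BH-2: 9a − 101b = 78.9;  BH-4−BH-2: 205a − 64b = −44.4.
Solving gives a = −0.47364, b = −0.82339.
|∇z| = √(a²+b²) = 0.94990, so dip δ = arctan(0.94990) = 43.53°.
True thickness = vertical thickness × cos δ = 30 × cos 43.53° = 21.8 m.

21.8 m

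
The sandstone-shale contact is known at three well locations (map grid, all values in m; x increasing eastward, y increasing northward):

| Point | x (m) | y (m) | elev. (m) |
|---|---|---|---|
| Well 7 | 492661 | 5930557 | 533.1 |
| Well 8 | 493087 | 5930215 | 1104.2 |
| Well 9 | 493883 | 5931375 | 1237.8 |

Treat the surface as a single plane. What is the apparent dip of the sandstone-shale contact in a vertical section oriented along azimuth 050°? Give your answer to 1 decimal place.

Two edge vectors: Well 7→Well 8 = (426, -342, 571.1), Well 7→Well 9 = (1222, 818, 704.7).
Normal n = (Well 7→Well 8) × (Well 7→Well 9) = (-708167.2, 397682, 766392).
So ∂z/∂x = −n_x/n_z = 0.92403 and ∂z/∂y = −n_y/n_z = −0.51890.
Unit vector along 050° is (sin 50°, cos 50°) = (0.7660, 0.6428).
Slope in that direction = a·(0.7660) + b·(0.6428) = 0.37430.
Apparent dip = arctan|0.37430| = 20.5° (true dip is 46.7°, so apparent ≤ true as expected).

20.5°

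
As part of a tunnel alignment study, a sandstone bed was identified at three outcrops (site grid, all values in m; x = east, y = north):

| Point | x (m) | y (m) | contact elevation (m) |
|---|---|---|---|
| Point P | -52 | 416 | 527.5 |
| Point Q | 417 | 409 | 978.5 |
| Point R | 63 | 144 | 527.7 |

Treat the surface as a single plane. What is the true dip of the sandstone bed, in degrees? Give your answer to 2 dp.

46.41°

Let the plane be z = a·x + b·y + c.
Point Q−Point P: 469a − 7b = 451;  Point R−Point P: 115a − 272b = 0.2.
Solving gives a = 0.96772, b = 0.40841.
Gradient magnitude |∇z| = √(a² + b²) = √(0.93647 + 0.16680) = 1.05037.
True dip = arctan(1.05037) = 46.41°, dipping toward WSW (azimuth ≈ 247°).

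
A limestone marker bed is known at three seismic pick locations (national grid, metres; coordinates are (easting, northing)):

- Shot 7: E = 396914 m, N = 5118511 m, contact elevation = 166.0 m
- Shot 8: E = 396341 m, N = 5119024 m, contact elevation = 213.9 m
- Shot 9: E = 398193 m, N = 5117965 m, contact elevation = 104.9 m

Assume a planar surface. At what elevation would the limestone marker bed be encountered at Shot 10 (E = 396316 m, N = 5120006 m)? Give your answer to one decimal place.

Two edge vectors: Shot 7→Shot 8 = (-573, 513, 47.9), Shot 7→Shot 9 = (1279, -546, -61.1).
Normal n = (Shot 7→Shot 8) × (Shot 7→Shot 9) = (-5190.9, 26253.8, -343269).
So ∂z/∂E = −n_x/n_z = −0.015121960 and ∂z/∂N = −n_y/n_z = 0.076481710.
Intercept c from Shot 7: 166 + 6002.12 − 391472.47 = −385304.35.
At (396316, 5120006): z = −5993.1 + 391586.8 − 385304.35 = 289.4 m.

289.4 m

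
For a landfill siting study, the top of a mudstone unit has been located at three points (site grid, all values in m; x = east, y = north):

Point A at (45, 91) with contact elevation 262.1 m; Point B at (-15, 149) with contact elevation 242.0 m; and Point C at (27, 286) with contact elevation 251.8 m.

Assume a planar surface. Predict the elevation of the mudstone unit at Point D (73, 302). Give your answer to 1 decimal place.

265.8 m

Two edge vectors: Point A→Point B = (-60, 58, -20.1), Point A→Point C = (-18, 195, -10.3).
Normal n = (Point A→Point B) × (Point A→Point C) = (3322.1, -256.2, -10656).
So ∂z/∂x = −n_x/n_z = 0.31176 and ∂z/∂y = −n_y/n_z = −0.02404.
Intercept c from Point A: 262.1 − 14.03 + 2.19 = 250.26.
At (73, 302): z = 22.8 − 7.3 + 250.26 = 265.8 m.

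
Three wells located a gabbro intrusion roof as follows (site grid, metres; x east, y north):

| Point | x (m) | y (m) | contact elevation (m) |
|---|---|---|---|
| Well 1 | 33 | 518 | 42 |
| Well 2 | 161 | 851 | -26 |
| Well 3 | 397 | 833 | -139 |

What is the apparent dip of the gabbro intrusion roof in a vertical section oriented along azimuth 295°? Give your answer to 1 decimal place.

Two edge vectors: Well 1→Well 2 = (128, 333, -68), Well 1→Well 3 = (364, 315, -181).
Normal n = (Well 1→Well 2) × (Well 1→Well 3) = (-38853, -1584, -80892).
So ∂z/∂x = −n_x/n_z = −0.48031 and ∂z/∂y = −n_y/n_z = −0.01958.
Unit vector along 295° is (sin 295°, cos 295°) = (-0.9063, 0.4226).
Slope in that direction = a·(-0.9063) + b·(0.4226) = 0.42703.
Apparent dip = arctan|0.42703| = 23.1° (true dip is 25.7°, so apparent ≤ true as expected).

23.1°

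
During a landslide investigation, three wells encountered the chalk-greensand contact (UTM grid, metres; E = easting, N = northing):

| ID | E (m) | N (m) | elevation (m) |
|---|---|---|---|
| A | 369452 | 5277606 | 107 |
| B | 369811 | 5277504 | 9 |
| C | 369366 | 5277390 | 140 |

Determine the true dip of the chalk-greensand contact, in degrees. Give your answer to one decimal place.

Let the plane be z = a·E + b·N + c.
B−A: 359a − 102b = −98;  C−A: −86a − 216b = 33.
Solving gives a = −0.28423, b = −0.03961.
Gradient magnitude |∇z| = √(a² + b²) = √(0.08079 + 0.00157) = 0.28698.
True dip = arctan(0.28698) = 16.0°, dipping toward E (azimuth ≈ 082°).

16.0°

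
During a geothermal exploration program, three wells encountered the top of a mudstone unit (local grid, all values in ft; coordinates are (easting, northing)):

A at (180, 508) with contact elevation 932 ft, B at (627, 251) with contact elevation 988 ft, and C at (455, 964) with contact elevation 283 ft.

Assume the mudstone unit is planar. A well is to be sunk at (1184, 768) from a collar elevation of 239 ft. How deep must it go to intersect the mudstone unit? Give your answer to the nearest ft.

Two edge vectors: A→B = (447, -257, 56), A→C = (275, 456, -649).
Normal n = (A→B) × (A→C) = (141257, 305503, 274507).
So ∂z/∂E = −n_x/n_z = −0.51458 and ∂z/∂N = −n_y/n_z = −1.11292.
Intercept c from A: 932 + 92.63 + 565.36 = 1589.99.
At (1184, 768): z_contact = −609.3 − 854.7 + 1589.99 = 126.0 ft.
Depth below ground = 239 − 126.0 = 113 ft.

113 ft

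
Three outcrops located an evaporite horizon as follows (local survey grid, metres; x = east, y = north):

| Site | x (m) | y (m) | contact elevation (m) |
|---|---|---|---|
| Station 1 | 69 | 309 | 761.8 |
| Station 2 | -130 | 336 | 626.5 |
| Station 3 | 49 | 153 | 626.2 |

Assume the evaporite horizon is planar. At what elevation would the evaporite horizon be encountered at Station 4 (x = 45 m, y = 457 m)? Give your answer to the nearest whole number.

Two edge vectors: Station 1→Station 2 = (-199, 27, -135.3), Station 1→Station 3 = (-20, -156, -135.6).
Normal n = (Station 1→Station 2) × (Station 1→Station 3) = (-24768, -24278.4, 31584).
So ∂z/∂x = −n_x/n_z = 0.78419 and ∂z/∂y = −n_y/n_z = 0.76869.
Intercept c from Station 1: 761.8 − 54.11 − 237.53 = 470.16.
At (45, 457): z = 35.3 + 351.3 + 470.16 = 856.7 m.

857 m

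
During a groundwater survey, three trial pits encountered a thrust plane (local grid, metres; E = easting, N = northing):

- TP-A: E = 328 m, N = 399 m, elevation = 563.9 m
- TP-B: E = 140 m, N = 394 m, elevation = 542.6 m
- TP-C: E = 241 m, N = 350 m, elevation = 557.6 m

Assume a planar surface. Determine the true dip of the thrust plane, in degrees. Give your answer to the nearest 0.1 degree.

7.9°

Two edge vectors: TP-A→TP-B = (-188, -5, -21.3), TP-A→TP-C = (-87, -49, -6.3).
Normal n = (TP-A→TP-B) × (TP-A→TP-C) = (-1012.2, 668.7, 8777).
So ∂z/∂E = −n_x/n_z = 0.11532 and ∂z/∂N = −n_y/n_z = −0.07619.
Gradient magnitude |∇z| = √(a² + b²) = √(0.01330 + 0.00580) = 0.13822.
True dip = arctan(0.13822) = 7.9°, dipping toward WNW (azimuth ≈ 303°).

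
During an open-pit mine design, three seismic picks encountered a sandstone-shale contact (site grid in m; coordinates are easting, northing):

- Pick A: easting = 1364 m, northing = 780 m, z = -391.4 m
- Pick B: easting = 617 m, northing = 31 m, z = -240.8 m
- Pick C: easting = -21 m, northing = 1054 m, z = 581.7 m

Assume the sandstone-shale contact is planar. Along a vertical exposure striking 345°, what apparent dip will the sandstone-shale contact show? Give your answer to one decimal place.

29.4°

Let the plane be z = a·easting + b·northing + c.
Pick B−Pick A: −747a − 749b = 150.6;  Pick C−Pick A: −1385a + 274b = 973.1.
Solving gives a = −0.62004, b = 0.41732.
Unit vector along 345° is (sin 345°, cos 345°) = (-0.2588, 0.9659).
Slope in that direction = a·(-0.2588) + b·(0.9659) = 0.56357.
Apparent dip = arctan|0.56357| = 29.4° (true dip is 36.8°, so apparent ≤ true as expected).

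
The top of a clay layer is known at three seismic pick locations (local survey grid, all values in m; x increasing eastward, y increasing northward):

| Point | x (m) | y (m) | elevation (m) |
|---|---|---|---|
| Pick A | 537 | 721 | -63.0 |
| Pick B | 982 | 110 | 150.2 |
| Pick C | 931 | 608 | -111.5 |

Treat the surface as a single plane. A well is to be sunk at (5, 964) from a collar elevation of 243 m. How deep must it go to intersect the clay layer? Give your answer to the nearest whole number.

Let the plane be z = a·x + b·y + c.
Pick B−Pick A: 445a − 611b = 213.2;  Pick C−Pick A: 394a − 113b = −48.5.
Solving gives a = −0.28210, b = −0.55439.
Then c = -63 − a·537 − b·721 = 488.20.
At (5, 964): z_contact = −1.4 − 534.4 + 488.20 = -47.6 m.
Depth below ground = 243 − (-47.6) = 291 m.

291 m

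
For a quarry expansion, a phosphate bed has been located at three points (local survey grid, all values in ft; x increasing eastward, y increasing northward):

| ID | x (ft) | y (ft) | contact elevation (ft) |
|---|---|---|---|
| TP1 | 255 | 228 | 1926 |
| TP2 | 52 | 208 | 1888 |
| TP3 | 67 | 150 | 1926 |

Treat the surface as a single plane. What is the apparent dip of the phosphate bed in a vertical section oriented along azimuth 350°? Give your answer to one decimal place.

Two edge vectors: TP1→TP2 = (-203, -20, -38), TP1→TP3 = (-188, -78, 0).
Normal n = (TP1→TP2) × (TP1→TP3) = (-2964, 7144, 12074).
So ∂z/∂x = −n_x/n_z = 0.24549 and ∂z/∂y = −n_y/n_z = −0.59168.
Unit vector along 350° is (sin 350°, cos 350°) = (-0.1736, 0.9848).
Slope in that direction = a·(-0.1736) + b·(0.9848) = −0.62532.
Apparent dip = arctan|0.62532| = 32.0° (true dip is 32.6°, so apparent ≤ true as expected).

32.0°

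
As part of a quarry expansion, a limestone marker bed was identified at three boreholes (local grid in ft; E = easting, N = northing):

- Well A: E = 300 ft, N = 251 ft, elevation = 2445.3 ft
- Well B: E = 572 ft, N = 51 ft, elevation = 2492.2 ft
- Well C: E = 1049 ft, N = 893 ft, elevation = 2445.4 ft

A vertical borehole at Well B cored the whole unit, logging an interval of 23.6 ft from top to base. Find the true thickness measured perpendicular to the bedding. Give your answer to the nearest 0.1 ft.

23.4 ft

Two edge vectors: Well A→Well B = (272, -200, 46.9), Well A→Well C = (749, 642, 0.1).
Normal n = (Well A→Well B) × (Well A→Well C) = (-30129.8, 35100.9, 324424).
So ∂z/∂E = −n_x/n_z = 0.09287 and ∂z/∂N = −n_y/n_z = −0.10819.
|∇z| = √(a²+b²) = 0.14259, so dip δ = arctan(0.14259) = 8.11°.
True thickness = vertical thickness × cos δ = 23.6 × cos 8.11° = 23.4 ft.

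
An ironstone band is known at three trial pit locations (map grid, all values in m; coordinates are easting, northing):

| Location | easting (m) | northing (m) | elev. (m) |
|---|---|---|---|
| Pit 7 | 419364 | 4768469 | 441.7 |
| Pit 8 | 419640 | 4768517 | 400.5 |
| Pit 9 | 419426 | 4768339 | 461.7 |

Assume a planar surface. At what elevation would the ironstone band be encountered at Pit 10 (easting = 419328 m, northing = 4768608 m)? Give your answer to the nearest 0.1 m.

Let the plane be z = a·easting + b·northing + c.
Pit 8−Pit 7: 276a + 48b = −41.2;  Pit 9−Pit 7: 62a − 130b = 20.
Solving gives a = −0.113135680, b = −0.207803171.
Then c = 441.7 − a·419364 − b·4768469 = 1038789.71.
At (419328, 4768608): z = −47441.0 − 990931.9 + 1038789.71 = 416.9 m.

416.9 m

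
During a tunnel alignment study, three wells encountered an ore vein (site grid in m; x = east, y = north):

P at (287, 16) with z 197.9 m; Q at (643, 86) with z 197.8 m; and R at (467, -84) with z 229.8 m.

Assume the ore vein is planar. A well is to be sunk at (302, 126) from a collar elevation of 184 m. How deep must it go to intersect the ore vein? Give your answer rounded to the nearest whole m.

11 m

Let the plane be z = a·x + b·y + c.
Q−P: 356a + 70b = −0.1;  R−P: 180a − 100b = 31.9.
Solving gives a = 0.04612, b = −0.23598.
Then c = 197.9 − a·287 − b·16 = 188.44.
At (302, 126): z_contact = 13.9 − 29.7 + 188.44 = 172.6 m.
Depth below ground = 184 − 172.6 = 11 m.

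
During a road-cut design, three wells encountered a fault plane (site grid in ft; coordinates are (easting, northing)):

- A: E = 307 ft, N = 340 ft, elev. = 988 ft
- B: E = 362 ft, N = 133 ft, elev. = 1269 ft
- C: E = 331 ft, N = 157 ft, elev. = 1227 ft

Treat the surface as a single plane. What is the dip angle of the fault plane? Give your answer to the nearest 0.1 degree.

Let the plane be z = a·E + b·N + c.
B−A: 55a − 207b = 281;  C−A: 24a − 183b = 239.
Solving gives a = 0.38258, b = −1.25584.
Gradient magnitude |∇z| = √(a² + b²) = √(0.14637 + 1.57713) = 1.31282.
True dip = arctan(1.31282) = 52.7°, dipping toward NNW (azimuth ≈ 343°).

52.7°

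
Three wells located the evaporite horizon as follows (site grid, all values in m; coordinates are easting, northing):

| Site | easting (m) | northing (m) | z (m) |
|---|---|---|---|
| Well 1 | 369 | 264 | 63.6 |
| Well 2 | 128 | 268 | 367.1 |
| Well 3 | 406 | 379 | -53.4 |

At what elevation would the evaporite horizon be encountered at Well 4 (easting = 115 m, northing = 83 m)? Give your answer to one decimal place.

Let the plane be z = a·easting + b·northing + c.
Well 2−Well 1: −241a + 4b = 303.5;  Well 3−Well 1: 37a + 115b = −117.
Solving gives a = −1.26944, b = −0.60896.
Then c = 63.6 − a·369 − b·264 = 692.79.
At (115, 83): z = −146.0 − 50.5 + 692.79 = 496.3 m.

496.3 m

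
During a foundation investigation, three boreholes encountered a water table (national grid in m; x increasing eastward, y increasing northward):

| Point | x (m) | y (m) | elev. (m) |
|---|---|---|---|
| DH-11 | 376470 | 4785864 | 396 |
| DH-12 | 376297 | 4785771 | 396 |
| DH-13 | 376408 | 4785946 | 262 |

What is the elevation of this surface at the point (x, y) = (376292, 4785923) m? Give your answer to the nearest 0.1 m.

216.3 m

Let the plane be z = a·x + b·y + c.
DH-12−DH-11: −173a − 93b = 0;  DH-13−DH-11: −62a + 82b = −134.
Solving gives a = 0.624599038, b = −1.161888532.
Then c = 396 − a·376470 − b·4785864 = 5325893.70.
At (376292, 4785923): z = 235031.6 − 5560709.1 + 5325893.70 = 216.3 m.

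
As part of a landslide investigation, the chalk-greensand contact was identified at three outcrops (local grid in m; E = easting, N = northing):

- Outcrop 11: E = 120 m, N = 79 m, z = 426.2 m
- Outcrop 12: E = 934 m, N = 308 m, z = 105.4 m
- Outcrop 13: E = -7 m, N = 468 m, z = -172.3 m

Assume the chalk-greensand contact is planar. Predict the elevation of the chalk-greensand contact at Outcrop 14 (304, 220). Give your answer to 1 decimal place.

Let the plane be z = a·E + b·N + c.
Outcrop 12−Outcrop 11: 814a + 229b = −320.8;  Outcrop 13−Outcrop 11: −127a + 389b = −598.5.
Solving gives a = 0.03548, b = −1.52698.
Then c = 426.2 − a·120 − b·79 = 542.57.
At (304, 220): z = 10.8 − 335.9 + 542.57 = 217.4 m.

217.4 m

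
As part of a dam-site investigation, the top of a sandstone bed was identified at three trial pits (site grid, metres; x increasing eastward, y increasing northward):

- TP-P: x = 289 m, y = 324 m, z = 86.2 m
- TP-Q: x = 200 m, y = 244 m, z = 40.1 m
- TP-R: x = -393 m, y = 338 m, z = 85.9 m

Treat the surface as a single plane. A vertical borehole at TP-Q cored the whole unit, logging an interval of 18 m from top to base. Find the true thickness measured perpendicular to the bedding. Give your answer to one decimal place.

Two edge vectors: TP-P→TP-Q = (-89, -80, -46.1), TP-P→TP-R = (-682, 14, -0.3).
Normal n = (TP-P→TP-Q) × (TP-P→TP-R) = (669.4, 31413.5, -55806).
So ∂z/∂x = −n_x/n_z = 0.01200 and ∂z/∂y = −n_y/n_z = 0.56291.
|∇z| = √(a²+b²) = 0.56303, so dip δ = arctan(0.56303) = 29.38°.
True thickness = vertical thickness × cos δ = 18 × cos 29.38° = 15.7 m.

15.7 m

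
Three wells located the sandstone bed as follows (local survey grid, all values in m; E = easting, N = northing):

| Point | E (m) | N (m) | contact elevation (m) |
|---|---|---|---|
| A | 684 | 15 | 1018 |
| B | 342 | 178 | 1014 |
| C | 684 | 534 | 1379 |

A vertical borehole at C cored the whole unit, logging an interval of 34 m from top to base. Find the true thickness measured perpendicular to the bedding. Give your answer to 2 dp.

26.87 m

Two edge vectors: A→B = (-342, 163, -4), A→C = (0, 519, 361).
Normal n = (A→B) × (A→C) = (60919, 123462, -177498).
So ∂z/∂E = −n_x/n_z = 0.34321 and ∂z/∂N = −n_y/n_z = 0.69557.
|∇z| = √(a²+b²) = 0.77563, so dip δ = arctan(0.77563) = 37.80°.
True thickness = vertical thickness × cos δ = 34 × cos 37.80° = 26.87 m.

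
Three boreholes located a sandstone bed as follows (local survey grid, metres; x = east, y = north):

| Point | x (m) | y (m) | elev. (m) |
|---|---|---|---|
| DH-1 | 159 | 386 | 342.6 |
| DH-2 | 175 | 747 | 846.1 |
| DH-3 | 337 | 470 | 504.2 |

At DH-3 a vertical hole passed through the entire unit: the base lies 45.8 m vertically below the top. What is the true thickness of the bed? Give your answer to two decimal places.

26.54 m

Two edge vectors: DH-1→DH-2 = (16, 361, 503.5), DH-1→DH-3 = (178, 84, 161.6).
Normal n = (DH-1→DH-2) × (DH-1→DH-3) = (16043.6, 87037.4, -62914).
So ∂z/∂x = −n_x/n_z = 0.25501 and ∂z/∂y = −n_y/n_z = 1.38343.
|∇z| = √(a²+b²) = 1.40674, so dip δ = arctan(1.40674) = 54.59°.
True thickness = vertical thickness × cos δ = 45.8 × cos 54.59° = 26.54 m.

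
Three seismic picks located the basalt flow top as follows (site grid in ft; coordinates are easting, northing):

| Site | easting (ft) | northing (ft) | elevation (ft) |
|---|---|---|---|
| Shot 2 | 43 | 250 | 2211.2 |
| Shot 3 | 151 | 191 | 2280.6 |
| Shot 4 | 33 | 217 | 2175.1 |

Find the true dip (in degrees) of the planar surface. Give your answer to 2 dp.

Two edge vectors: Shot 2→Shot 3 = (108, -59, 69.4), Shot 2→Shot 4 = (-10, -33, -36.1).
Normal n = (Shot 2→Shot 3) × (Shot 2→Shot 4) = (4420.1, 3204.8, -4154).
So ∂z/∂easting = −n_x/n_z = 1.06406 and ∂z/∂northing = −n_y/n_z = 0.77150.
Gradient magnitude |∇z| = √(a² + b²) = √(1.13222 + 0.59521) = 1.31432.
True dip = arctan(1.31432) = 52.73°, dipping toward SW (azimuth ≈ 234°).

52.73°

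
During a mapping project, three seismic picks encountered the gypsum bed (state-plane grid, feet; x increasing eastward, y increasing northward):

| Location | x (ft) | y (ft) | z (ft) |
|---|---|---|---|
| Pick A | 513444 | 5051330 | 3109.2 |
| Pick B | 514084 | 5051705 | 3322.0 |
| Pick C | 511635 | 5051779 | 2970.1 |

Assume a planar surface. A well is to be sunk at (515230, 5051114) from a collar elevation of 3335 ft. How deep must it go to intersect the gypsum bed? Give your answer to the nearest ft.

Let the plane be z = a·x + b·y + c.
Pick B−Pick A: 640a + 375b = 212.8;  Pick C−Pick A: −1809a + 449b = −139.1.
Solving gives a = 0.15295055, b = 0.30643106.
Then c = 3109.2 − a·513444 − b·5051330 = −1623306.75.
At (515230, 5051114): z_contact = 78804.7 + 1547818.2 − 1623306.75 = 3316.2 ft.
Depth below ground = 3335 − 3316.2 = 19 ft.

19 ft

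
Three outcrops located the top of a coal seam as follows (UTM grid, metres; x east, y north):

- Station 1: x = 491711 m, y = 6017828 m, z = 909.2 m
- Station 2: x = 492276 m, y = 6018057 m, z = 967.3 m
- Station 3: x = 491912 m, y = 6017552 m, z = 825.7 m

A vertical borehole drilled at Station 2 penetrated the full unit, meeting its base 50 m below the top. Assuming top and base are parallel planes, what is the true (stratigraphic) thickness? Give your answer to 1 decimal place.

48.0 m

Let the plane be z = a·x + b·y + c.
Station 2−Station 1: 565a + 229b = 58.1;  Station 3−Station 1: 201a − 276b = −83.5.
Solving gives a = −0.01528, b = 0.29141.
|∇z| = √(a²+b²) = 0.29181, so dip δ = arctan(0.29181) = 16.27°.
True thickness = vertical thickness × cos δ = 50 × cos 16.27° = 48.0 m.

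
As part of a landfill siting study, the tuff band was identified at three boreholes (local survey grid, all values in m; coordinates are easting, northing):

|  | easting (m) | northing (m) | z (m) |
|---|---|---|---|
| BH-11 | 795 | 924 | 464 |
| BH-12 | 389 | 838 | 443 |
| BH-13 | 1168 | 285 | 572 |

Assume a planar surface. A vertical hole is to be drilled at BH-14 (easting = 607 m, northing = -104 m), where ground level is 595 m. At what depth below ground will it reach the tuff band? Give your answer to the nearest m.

19 m

Let the plane be z = a·easting + b·northing + c.
BH-12−BH-11: −406a − 86b = −21;  BH-13−BH-11: 373a − 639b = 108.
Solving gives a = 0.07789, b = −0.12355.
Then c = 464 − a·795 − b·924 = 516.23.
At (607, -104): z_contact = 47.3 + 12.8 + 516.23 = 576.4 m.
Depth below ground = 595 − 576.4 = 19 m.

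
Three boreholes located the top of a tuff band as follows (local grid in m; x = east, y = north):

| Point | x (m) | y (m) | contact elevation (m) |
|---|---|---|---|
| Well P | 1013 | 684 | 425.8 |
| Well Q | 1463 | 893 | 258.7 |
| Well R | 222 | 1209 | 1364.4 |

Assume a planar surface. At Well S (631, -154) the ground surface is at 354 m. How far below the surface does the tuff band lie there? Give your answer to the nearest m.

Two edge vectors: Well P→Well Q = (450, 209, -167.1), Well P→Well R = (-791, 525, 938.6).
Normal n = (Well P→Well Q) × (Well P→Well R) = (283894.9, -290193.9, 401569).
So ∂z/∂x = −n_x/n_z = −0.70696 and ∂z/∂y = −n_y/n_z = 0.72265.
Intercept c from Well P: 425.8 + 716.15 − 494.29 = 647.66.
At (631, -154): z_contact = −446.1 − 111.3 + 647.66 = 90.3 m.
Depth below ground = 354 − 90.3 = 264 m.

264 m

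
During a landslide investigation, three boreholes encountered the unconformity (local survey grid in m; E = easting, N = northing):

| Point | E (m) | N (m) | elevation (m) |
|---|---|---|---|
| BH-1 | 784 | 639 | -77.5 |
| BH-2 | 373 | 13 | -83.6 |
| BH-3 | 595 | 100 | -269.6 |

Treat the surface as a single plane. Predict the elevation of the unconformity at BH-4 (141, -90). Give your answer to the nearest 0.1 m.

101.7 m

Let the plane be z = a·E + b·N + c.
BH-2−BH-1: −411a − 626b = −6.1;  BH-3−BH-1: −189a − 539b = −192.1.
Solving gives a = −1.13323, b = 0.75377.
Then c = -77.5 − a·784 − b·639 = 329.30.
At (141, -90): z = −159.8 − 67.8 + 329.30 = 101.7 m.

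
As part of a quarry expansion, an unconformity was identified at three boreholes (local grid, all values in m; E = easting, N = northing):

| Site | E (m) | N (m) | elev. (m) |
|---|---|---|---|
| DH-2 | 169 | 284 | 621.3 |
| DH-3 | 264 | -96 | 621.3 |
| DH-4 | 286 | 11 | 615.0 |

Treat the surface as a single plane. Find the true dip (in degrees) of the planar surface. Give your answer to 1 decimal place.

Let the plane be z = a·E + b·N + c.
DH-3−DH-2: 95a − 380b = 0;  DH-4−DH-2: 117a − 273b = −6.3.
Solving gives a = −0.12923, b = −0.03231.
Gradient magnitude |∇z| = √(a² + b²) = √(0.01670 + 0.00104) = 0.13321.
True dip = arctan(0.13321) = 7.6°, dipping toward ENE (azimuth ≈ 076°).

7.6°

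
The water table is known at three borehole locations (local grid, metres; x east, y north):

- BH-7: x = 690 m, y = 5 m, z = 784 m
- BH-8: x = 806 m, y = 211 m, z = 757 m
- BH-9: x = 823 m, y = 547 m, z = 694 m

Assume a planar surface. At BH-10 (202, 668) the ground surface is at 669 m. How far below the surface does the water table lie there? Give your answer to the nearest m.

67 m

Two edge vectors: BH-7→BH-8 = (116, 206, -27), BH-7→BH-9 = (133, 542, -90).
Normal n = (BH-7→BH-8) × (BH-7→BH-9) = (-3906, 6849, 35474).
So ∂z/∂x = −n_x/n_z = 0.11011 and ∂z/∂y = −n_y/n_z = −0.19307.
Intercept c from BH-7: 784 − 75.98 + 0.97 = 708.99.
At (202, 668): z_contact = 22.2 − 129.0 + 708.99 = 602.3 m.
Depth below ground = 669 − 602.3 = 67 m.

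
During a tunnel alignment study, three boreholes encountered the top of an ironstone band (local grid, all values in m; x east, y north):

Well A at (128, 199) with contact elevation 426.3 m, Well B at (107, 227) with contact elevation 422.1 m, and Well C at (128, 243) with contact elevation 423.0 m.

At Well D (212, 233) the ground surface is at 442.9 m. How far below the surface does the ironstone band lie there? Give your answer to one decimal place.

10.8 m

Let the plane be z = a·x + b·y + c.
Well B−Well A: −21a + 28b = −4.2;  Well C−Well A: 0a + 44b = −3.3.
Solving gives a = 0.10000, b = −0.07500.
Then c = 426.3 − a·128 − b·199 = 428.43.
At (212, 233): z_contact = 21.20 − 17.48 + 428.43 = 432.15 m.
Depth below ground = 442.9 − 432.15 = 10.8 m.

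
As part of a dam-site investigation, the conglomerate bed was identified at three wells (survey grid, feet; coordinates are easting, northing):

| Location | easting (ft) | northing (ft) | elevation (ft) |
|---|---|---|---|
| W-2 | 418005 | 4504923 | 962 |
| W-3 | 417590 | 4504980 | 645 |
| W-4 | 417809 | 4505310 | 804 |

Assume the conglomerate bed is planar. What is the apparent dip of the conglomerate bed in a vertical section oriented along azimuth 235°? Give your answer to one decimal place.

31.4°

Let the plane be z = a·easting + b·northing + c.
W-3−W-2: −415a + 57b = −317;  W-4−W-2: −196a + 387b = −158.
Solving gives a = 0.76070, b = −0.02301.
Unit vector along 235° is (sin 235°, cos 235°) = (-0.8192, -0.5736).
Slope in that direction = a·(-0.8192) + b·(-0.5736) = −0.60993.
Apparent dip = arctan|0.60993| = 31.4° (true dip is 37.3°, so apparent ≤ true as expected).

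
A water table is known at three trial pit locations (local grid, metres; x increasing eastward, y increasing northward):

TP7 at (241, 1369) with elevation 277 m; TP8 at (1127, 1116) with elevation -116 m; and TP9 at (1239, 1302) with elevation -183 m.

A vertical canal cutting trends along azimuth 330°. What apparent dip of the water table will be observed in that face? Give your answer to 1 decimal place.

Two edge vectors: TP7→TP8 = (886, -253, -393), TP7→TP9 = (998, -67, -460).
Normal n = (TP7→TP8) × (TP7→TP9) = (90049, 15346, 193132).
So ∂z/∂x = −n_x/n_z = −0.46626 and ∂z/∂y = −n_y/n_z = −0.07946.
Unit vector along 330° is (sin 330°, cos 330°) = (-0.5000, 0.8660).
Slope in that direction = a·(-0.5000) + b·(0.8660) = 0.16431.
Apparent dip = arctan|0.16431| = 9.3° (true dip is 25.3°, so apparent ≤ true as expected).

9.3°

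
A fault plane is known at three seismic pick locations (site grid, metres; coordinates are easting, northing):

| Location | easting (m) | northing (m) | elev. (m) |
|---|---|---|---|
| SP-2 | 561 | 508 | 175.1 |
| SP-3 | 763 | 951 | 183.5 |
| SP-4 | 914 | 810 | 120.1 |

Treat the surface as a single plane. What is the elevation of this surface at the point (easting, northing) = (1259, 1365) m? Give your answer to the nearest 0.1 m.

104.7 m

Two edge vectors: SP-2→SP-3 = (202, 443, 8.4), SP-2→SP-4 = (353, 302, -55).
Normal n = (SP-2→SP-3) × (SP-2→SP-4) = (-26901.8, 14075.2, -95375).
So ∂z/∂easting = −n_x/n_z = −0.282063 and ∂z/∂northing = −n_y/n_z = 0.147577.
Intercept c from SP-2: 175.1 + 158.24 − 74.97 = 258.37.
At (1259, 1365): z = −355.1 + 201.4 + 258.37 = 104.7 m.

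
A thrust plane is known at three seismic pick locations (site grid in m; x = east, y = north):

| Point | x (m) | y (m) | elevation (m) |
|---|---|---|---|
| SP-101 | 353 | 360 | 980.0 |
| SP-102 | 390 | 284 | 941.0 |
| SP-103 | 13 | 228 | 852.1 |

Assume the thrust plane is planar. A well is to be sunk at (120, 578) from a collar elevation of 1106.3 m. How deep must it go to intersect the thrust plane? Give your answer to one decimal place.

33.3 m

Two edge vectors: SP-101→SP-102 = (37, -76, -39), SP-101→SP-103 = (-340, -132, -127.9).
Normal n = (SP-101→SP-102) × (SP-101→SP-103) = (4572.4, 17992.3, -30724).
So ∂z/∂x = −n_x/n_z = 0.14882 and ∂z/∂y = −n_y/n_z = 0.58561.
Intercept c from SP-101: 980 − 52.53 − 210.82 = 716.65.
At (120, 578): z_contact = 17.86 + 338.48 + 716.65 = 1072.99 m.
Depth below ground = 1106.3 − 1072.99 = 33.3 m.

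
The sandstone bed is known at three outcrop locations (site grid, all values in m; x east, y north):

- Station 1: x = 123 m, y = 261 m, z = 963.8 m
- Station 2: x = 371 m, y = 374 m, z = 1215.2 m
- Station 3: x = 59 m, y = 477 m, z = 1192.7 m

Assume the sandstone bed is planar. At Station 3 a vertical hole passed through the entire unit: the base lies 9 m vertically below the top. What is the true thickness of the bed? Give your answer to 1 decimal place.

Let the plane be z = a·x + b·y + c.
Station 2−Station 1: 248a + 113b = 251.4;  Station 3−Station 1: −64a + 216b = 228.9.
Solving gives a = 0.46771, b = 1.19830.
|∇z| = √(a²+b²) = 1.28634, so dip δ = arctan(1.28634) = 52.14°.
True thickness = vertical thickness × cos δ = 9 × cos 52.14° = 5.5 m.

5.5 m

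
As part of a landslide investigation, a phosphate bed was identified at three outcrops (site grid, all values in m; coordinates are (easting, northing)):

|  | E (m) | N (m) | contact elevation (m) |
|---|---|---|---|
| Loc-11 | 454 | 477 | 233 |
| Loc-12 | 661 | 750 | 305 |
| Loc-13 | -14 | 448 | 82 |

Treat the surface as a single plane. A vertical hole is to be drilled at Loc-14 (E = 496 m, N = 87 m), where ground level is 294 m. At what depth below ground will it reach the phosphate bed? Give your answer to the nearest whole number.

55 m

Let the plane be z = a·E + b·N + c.
Loc-12−Loc-11: 207a + 273b = 72;  Loc-13−Loc-11: −468a − 29b = −151.
Solving gives a = 0.32141, b = 0.02003.
Then c = 233 − a·454 − b·477 = 77.53.
At (496, 87): z_contact = 159.4 + 1.7 + 77.53 = 238.7 m.
Depth below ground = 294 − 238.7 = 55 m.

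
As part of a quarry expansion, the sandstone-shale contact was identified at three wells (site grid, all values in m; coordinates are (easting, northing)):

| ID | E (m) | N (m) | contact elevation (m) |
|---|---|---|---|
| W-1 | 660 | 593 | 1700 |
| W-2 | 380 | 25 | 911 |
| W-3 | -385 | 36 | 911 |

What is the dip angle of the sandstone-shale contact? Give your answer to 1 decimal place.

54.1°

Two edge vectors: W-1→W-2 = (-280, -568, -789), W-1→W-3 = (-1045, -557, -789).
Normal n = (W-1→W-2) × (W-1→W-3) = (8679, 603585, -437600).
So ∂z/∂E = −n_x/n_z = 0.01983 and ∂z/∂N = −n_y/n_z = 1.37931.
Gradient magnitude |∇z| = √(a² + b²) = √(0.00039 + 1.90249) = 1.37945.
True dip = arctan(1.37945) = 54.1°, dipping toward S (azimuth ≈ 181°).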